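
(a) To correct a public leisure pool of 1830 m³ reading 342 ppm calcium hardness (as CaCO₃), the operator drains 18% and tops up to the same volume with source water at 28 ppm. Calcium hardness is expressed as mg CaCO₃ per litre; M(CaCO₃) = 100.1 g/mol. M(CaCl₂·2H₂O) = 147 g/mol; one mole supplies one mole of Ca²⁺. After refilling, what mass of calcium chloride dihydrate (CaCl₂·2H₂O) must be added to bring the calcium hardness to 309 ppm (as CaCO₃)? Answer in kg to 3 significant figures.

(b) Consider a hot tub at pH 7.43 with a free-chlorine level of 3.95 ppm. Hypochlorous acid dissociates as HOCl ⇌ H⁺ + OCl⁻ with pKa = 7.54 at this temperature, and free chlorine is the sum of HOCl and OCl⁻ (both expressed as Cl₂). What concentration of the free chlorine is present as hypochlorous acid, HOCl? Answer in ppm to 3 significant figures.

(a) 63.2 kg; (b) 2.22 ppm

(a) Volume: 1830 m³ = 1,830,000 L.
(a) After draining 18% and refilling: 342 × 0.82 + 28 × 0.18 = 285.48 ppm.
(a) Deficit to target: 309 − 285.48 = 23.52 mg/L.
(a) As CaCO₃: 23.52 mg/L × 1,830,000 L = 43,040 g; ÷ 100.1 = 430 mol Ca²⁺.
(a) Mass: 430 × 147 = 63,210 g.

(b) [OCl⁻]/[HOCl] = 10^(pH − pKa) = 10^(7.43 − 7.54) = 10^-0.11 = 0.7762.
(b) Fraction as HOCl = 1 / (1 + 0.7762) = 0.563.
(b) HOCl = 0.563 × 3.95 ppm = 2.224 ppm.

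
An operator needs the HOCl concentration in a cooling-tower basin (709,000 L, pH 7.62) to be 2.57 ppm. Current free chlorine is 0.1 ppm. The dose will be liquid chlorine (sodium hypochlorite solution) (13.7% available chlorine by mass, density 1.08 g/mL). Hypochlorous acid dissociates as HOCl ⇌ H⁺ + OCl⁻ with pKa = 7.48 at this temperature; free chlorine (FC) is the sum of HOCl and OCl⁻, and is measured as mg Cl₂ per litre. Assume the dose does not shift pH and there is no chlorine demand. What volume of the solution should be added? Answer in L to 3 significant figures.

[OCl⁻]/[HOCl] = 10^(pH − pKa) = 10^(7.62 − 7.48) = 1.38; fraction as HOCl = 1/(1 + 1.38) = 0.4201.
Free chlorine required for 2.57 ppm HOCl: 2.57 / 0.4201 = 6.118 ppm.
FC to add: 6.118 − 0.1 = 6.018 mg/L as Cl₂.
Cl₂ equivalent: 6.018 mg/L × 709,000 L = 4266 g.
Product at 13.7% available Cl: 4266 / 0.137 = 31,140 g.
Volume: 31,140 g ÷ 1.08 g/mL = 28,840 mL.

28.8 L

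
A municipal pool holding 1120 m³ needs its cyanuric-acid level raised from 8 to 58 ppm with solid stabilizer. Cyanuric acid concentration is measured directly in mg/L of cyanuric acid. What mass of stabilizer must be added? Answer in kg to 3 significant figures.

56.0 kg

Volume: 1120 m³ = 1,120,000 L.
CYA to add: (58 − 8) = 50 mg/L × 1,120,000 L = 56,000 g cyanuric acid.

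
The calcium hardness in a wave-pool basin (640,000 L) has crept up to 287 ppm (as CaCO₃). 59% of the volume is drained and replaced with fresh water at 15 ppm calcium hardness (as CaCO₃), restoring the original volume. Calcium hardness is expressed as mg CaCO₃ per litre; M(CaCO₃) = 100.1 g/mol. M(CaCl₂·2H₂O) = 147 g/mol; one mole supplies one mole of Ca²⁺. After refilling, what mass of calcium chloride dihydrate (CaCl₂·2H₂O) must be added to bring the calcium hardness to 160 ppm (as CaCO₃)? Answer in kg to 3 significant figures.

After draining 59% and refilling: 287 × 0.41 + 15 × 0.59 = 126.52 ppm.
Deficit to target: 160 − 126.52 = 33.48 mg/L.
As CaCO₃: 33.48 mg/L × 640,000 L = 21,430 g; ÷ 100.1 = 214.1 mol Ca²⁺.
Mass: 214.1 × 147 = 31,470 g.

31.5 kg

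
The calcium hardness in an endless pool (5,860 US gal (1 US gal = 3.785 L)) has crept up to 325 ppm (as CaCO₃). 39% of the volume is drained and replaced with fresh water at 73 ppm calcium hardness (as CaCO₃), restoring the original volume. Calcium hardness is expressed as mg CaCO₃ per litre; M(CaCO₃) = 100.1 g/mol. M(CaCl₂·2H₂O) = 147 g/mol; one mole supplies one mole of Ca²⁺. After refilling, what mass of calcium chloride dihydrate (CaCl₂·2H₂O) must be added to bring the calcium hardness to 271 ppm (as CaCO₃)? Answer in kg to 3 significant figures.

1.44 kg

Volume: 5,860 US gal × 3.785 L/gal = 22,180 L.
After draining 39% and refilling: 325 × 0.61 + 73 × 0.39 = 226.72 ppm.
Deficit to target: 271 − 226.72 = 44.28 mg/L.
As CaCO₃: 44.28 mg/L × 22,180 L = 982.1 g; ÷ 100.1 = 9.812 mol Ca²⁺.
Mass: 9.812 × 147 = 1442 g.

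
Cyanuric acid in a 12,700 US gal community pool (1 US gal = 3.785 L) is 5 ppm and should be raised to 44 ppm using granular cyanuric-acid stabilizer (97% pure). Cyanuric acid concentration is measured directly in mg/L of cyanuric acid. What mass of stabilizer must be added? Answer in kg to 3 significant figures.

Volume: 12,700 US gal × 3.785 L/gal = 48,070 L.
CYA to add: (44 − 5) = 39 mg/L × 48,070 L = 1875 g cyanuric acid.
At 97% purity: 1875 / 0.97 = 1933 g product.

1.93 kg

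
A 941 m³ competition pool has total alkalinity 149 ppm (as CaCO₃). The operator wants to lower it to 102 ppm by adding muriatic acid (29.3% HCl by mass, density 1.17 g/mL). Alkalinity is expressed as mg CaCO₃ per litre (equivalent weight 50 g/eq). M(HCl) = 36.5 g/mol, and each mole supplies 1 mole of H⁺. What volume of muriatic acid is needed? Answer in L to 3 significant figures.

Volume: 941 m³ = 941,000 L.
Alkalinity to neutralize: (149 − 102) = 47 mg/L as CaCO₃ × 941,000 L = 44,230 g as CaCO₃.
Equivalents of H⁺ required: 44,230 ÷ 50 g/eq = 884.5 eq = 884.5 mol HCl.
Mass of HCl: 884.5 × 36.5 = 32,290 g.
Mass of 29.3% solution: 32,290 / 0.293 = 110,200 g.
Volume: 110,200 g ÷ 1.17 g/mL = 94,180 mL.

94.2 L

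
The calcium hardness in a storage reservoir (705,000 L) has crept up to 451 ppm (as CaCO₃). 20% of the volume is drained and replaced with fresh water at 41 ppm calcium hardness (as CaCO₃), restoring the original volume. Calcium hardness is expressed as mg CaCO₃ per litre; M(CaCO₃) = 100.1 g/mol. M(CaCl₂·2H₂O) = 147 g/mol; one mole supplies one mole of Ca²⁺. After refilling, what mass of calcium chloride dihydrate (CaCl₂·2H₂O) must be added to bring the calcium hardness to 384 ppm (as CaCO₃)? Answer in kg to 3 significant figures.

15.5 kg

After draining 20% and refilling: 451 × 0.80 + 41 × 0.20 = 369 ppm.
Deficit to target: 384 − 369 = 15 mg/L.
As CaCO₃: 15 mg/L × 705,000 L = 10,580 g; ÷ 100.1 = 105.6 mol Ca²⁺.
Mass: 105.6 × 147 = 15,530 g.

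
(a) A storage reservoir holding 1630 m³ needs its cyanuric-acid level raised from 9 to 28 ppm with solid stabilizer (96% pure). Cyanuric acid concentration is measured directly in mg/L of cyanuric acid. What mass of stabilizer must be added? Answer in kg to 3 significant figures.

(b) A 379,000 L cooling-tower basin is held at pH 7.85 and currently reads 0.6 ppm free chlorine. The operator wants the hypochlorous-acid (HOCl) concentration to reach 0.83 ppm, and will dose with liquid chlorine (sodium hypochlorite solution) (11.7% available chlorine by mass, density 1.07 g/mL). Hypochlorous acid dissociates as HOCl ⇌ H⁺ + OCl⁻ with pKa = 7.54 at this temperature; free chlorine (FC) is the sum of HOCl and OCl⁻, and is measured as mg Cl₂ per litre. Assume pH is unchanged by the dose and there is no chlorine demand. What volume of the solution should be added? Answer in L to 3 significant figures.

(a) Volume: 1630 m³ = 1,630,000 L.
(a) CYA to add: (28 − 9) = 19 mg/L × 1,630,000 L = 30,970 g cyanuric acid.
(a) At 96% purity: 30,970 / 0.96 = 32,260 g product.

(b) [OCl⁻]/[HOCl] = 10^(pH − pKa) = 10^(7.85 − 7.54) = 2.042; fraction as HOCl = 1/(1 + 2.042) = 0.3288.
(b) Free chlorine required for 0.83 ppm HOCl: 0.83 / 0.3288 = 2.525 ppm.
(b) FC to add: 2.525 − 0.6 = 1.925 mg/L as Cl₂.
(b) Cl₂ equivalent: 1.925 mg/L × 379,000 L = 729.4 g.
(b) Product at 11.7% available Cl: 729.4 / 0.117 = 6235 g.
(b) Volume: 6235 g ÷ 1.07 g/mL = 5827 mL.

(a) 32.3 kg; (b) 5.83 L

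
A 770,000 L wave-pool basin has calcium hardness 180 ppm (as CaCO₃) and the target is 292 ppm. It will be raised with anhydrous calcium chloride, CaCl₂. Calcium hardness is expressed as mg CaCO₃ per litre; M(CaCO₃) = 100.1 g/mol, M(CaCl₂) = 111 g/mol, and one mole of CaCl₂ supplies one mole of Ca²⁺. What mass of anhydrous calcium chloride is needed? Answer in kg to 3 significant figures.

Hardness to add: (292 − 180) = 112 mg/L as CaCO₃ × 770,000 L = 86,240 g as CaCO₃.
Moles of Ca²⁺ (1 mol Ca²⁺ ≡ 1 mol CaCO₃): 86,240 / 100.1 g/mol = 861.5 mol.
Mass of CaCl₂: 861.5 × 111 = 95,630 g.

95.6 kg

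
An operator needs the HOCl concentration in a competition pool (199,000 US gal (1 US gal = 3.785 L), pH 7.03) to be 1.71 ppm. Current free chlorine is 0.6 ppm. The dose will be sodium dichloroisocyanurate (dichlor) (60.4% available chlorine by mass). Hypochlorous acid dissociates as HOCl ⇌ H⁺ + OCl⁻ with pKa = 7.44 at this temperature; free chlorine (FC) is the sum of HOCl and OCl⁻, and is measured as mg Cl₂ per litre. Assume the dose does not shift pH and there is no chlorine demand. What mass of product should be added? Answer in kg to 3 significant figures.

2.21 kg

Volume: 199,000 US gal × 3.785 L/gal = 753,215 L.
[OCl⁻]/[HOCl] = 10^(pH − pKa) = 10^(7.03 − 7.44) = 0.389; fraction as HOCl = 1/(1 + 0.389) = 0.7199.
Free chlorine required for 1.71 ppm HOCl: 1.71 / 0.7199 = 2.375 ppm.
FC to add: 2.375 − 0.6 = 1.775 mg/L as Cl₂.
Cl₂ equivalent: 1.775 mg/L × 753,215 L = 1337 g.
Product at 60.4% available Cl: 1337 / 0.604 = 2214 g.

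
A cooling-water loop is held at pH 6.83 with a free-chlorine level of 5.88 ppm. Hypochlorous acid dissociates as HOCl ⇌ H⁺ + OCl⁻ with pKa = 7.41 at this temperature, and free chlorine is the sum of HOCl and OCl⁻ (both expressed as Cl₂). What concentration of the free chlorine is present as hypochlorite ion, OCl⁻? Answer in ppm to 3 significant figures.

1.22 ppm

[OCl⁻]/[HOCl] = 10^(pH − pKa) = 10^(6.83 − 7.41) = 10^-0.58 = 0.263.
Fraction as HOCl = 1 / (1 + 0.263) = 0.7917.
OCl⁻ = (1 − 0.7917) × 5.88 ppm = 1.225 ppm.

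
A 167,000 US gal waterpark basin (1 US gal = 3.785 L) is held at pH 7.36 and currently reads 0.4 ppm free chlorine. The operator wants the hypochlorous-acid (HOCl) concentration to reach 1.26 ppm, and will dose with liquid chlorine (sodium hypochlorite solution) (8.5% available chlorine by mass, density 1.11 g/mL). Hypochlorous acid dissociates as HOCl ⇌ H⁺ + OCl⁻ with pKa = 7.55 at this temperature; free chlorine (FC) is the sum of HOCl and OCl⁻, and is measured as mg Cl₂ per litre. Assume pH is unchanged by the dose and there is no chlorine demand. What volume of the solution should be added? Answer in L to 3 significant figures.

Volume: 167,000 US gal × 3.785 L/gal = 632,095 L.
[OCl⁻]/[HOCl] = 10^(pH − pKa) = 10^(7.36 − 7.55) = 0.6457; fraction as HOCl = 1/(1 + 0.6457) = 0.6077.
Free chlorine required for 1.26 ppm HOCl: 1.26 / 0.6077 = 2.074 ppm.
FC to add: 2.074 − 0.4 = 1.674 mg/L as Cl₂.
Cl₂ equivalent: 1.674 mg/L × 632,095 L = 1058 g.
Product at 8.5% available Cl: 1058 / 0.085 = 12,450 g.
Volume: 12,450 g ÷ 1.11 g/mL = 11,210 mL.

11.2 L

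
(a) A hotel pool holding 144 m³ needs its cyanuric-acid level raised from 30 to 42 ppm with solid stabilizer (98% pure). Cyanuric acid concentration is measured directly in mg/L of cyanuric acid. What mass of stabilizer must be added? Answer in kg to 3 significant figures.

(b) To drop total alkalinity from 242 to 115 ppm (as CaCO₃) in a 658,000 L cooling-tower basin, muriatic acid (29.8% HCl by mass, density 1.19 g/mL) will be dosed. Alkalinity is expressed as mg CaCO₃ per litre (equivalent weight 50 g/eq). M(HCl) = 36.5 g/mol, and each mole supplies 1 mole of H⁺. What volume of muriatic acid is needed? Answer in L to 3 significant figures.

(a) Volume: 144 m³ = 144,000 L.
(a) CYA to add: (42 − 30) = 12 mg/L × 144,000 L = 1728 g cyanuric acid.
(a) At 98% purity: 1728 / 0.98 = 1763 g product.

(b) Alkalinity to neutralize: (242 − 115) = 127 mg/L as CaCO₃ × 658,000 L = 83,570 g as CaCO₃.
(b) Equivalents of H⁺ required: 83,570 ÷ 50 g/eq = 1671 eq = 1671 mol HCl.
(b) Mass of HCl: 1671 × 36.5 = 61,000 g.
(b) Mass of 29.8% solution: 61,000 / 0.298 = 204,700 g.
(b) Volume: 204,700 g ÷ 1.19 g/mL = 172,000 mL.

(a) 1.76 kg; (b) 172 L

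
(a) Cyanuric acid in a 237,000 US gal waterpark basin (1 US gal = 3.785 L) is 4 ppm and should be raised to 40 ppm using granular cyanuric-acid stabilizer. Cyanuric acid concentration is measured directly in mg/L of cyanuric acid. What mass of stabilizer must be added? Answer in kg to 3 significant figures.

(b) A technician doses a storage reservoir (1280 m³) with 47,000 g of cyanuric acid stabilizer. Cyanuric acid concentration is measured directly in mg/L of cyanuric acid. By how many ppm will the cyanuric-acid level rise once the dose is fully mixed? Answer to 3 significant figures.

(a) 32.3 kg; (b) 36.7 ppm

(a) Volume: 237,000 US gal × 3.785 L/gal = 897,045 L.
(a) CYA to add: (40 − 4) = 36 mg/L × 897,045 L = 32,290 g cyanuric acid.

(b) Volume: 1280 m³ = 1,280,000 L.
(b) Rise: 47,000 g / 1,280,000 L × 1000 = 36.72 mg/L.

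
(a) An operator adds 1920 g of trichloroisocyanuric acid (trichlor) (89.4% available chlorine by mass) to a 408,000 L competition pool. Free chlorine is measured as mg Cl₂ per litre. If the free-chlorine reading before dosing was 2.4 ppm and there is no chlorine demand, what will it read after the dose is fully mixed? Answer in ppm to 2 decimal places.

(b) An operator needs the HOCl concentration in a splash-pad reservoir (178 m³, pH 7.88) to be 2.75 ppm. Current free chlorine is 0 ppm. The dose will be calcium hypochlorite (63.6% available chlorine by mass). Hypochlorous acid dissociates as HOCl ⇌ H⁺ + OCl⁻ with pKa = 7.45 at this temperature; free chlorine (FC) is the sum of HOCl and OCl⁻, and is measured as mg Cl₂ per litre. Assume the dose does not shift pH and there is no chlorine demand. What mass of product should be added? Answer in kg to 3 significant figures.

(a) 6.61 ppm; (b) 2.84 kg

(a) Available chlorine delivered: 1920 g × 0.894 = 1716 g as Cl₂.
(a) Concentration rise: 1716 g / 408,000 L = 4.207 mg/L = 4.21 ppm.
(a) Final FC: 2.4 + 4.21 = 6.61 ppm.

(b) Volume: 178 m³ = 178,000 L.
(b) [OCl⁻]/[HOCl] = 10^(pH − pKa) = 10^(7.88 − 7.45) = 2.692; fraction as HOCl = 1/(1 + 2.692) = 0.2709.
(b) Free chlorine required for 2.75 ppm HOCl: 2.75 / 0.2709 = 10.15 ppm.
(b) FC to add: 10.15 − 0 = 10.15 mg/L as Cl₂.
(b) Cl₂ equivalent: 10.15 mg/L × 178,000 L = 1807 g.
(b) Product at 63.6% available Cl: 1807 / 0.636 = 2841 g.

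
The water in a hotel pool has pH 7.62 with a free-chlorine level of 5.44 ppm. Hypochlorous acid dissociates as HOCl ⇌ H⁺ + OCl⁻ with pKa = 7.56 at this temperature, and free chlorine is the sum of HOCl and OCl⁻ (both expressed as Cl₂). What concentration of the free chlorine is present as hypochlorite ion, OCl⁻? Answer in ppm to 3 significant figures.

[OCl⁻]/[HOCl] = 10^(pH − pKa) = 10^(7.62 − 7.56) = 10^0.06 = 1.148.
Fraction as HOCl = 1 / (1 + 1.148) = 0.4655.
OCl⁻ = (1 − 0.4655) × 5.44 ppm = 2.908 ppm.

2.91 ppm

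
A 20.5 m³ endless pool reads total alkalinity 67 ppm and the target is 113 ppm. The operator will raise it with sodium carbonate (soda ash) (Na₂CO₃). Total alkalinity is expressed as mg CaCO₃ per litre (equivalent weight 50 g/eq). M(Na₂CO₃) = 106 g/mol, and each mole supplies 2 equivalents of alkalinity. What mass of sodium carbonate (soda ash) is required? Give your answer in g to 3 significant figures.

1,000 g

Volume: 20.5 m³ = 20,500 L.
Alkalinity to add: (113 − 67) = 46 mg/L as CaCO₃ × 20,500 L = 943 g as CaCO₃.
Equivalents: 943 g ÷ 50 g/eq = 18.86 eq.
Each mole of Na₂CO₃ supplies 2 eq, so 18.86 / 2 = 9.43 mol.
Mass: 9.43 mol × 106 g/mol = 999.6 g.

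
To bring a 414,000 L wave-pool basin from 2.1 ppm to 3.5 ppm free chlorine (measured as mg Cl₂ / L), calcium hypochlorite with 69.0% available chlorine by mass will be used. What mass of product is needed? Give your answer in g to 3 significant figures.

840 g

Chlorine deficit: 3.5 − 2.1 = 1.4 ppm = 1.4 mg/L as Cl₂.
Cl₂ equivalent needed: 1.4 mg/L × 414,000 L = 579,600 mg = 579.6 g.
Product at 69.0% available chlorine: 579.6 / 0.69 = 840 g.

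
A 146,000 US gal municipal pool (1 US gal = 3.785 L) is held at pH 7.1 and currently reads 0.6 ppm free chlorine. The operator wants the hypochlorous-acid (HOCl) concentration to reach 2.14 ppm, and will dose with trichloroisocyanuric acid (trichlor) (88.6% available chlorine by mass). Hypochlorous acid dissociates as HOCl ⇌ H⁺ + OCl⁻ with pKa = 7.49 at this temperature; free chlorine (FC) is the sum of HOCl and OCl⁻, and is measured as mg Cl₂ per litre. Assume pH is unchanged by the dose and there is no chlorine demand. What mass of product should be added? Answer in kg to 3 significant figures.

1.50 kg

Volume: 146,000 US gal × 3.785 L/gal = 552,610 L.
[OCl⁻]/[HOCl] = 10^(pH − pKa) = 10^(7.1 − 7.49) = 0.4074; fraction as HOCl = 1/(1 + 0.4074) = 0.7105.
Free chlorine required for 2.14 ppm HOCl: 2.14 / 0.7105 = 3.012 ppm.
FC to add: 3.012 − 0.6 = 2.412 mg/L as Cl₂.
Cl₂ equivalent: 2.412 mg/L × 552,610 L = 1333 g.
Product at 88.6% available Cl: 1333 / 0.886 = 1504 g.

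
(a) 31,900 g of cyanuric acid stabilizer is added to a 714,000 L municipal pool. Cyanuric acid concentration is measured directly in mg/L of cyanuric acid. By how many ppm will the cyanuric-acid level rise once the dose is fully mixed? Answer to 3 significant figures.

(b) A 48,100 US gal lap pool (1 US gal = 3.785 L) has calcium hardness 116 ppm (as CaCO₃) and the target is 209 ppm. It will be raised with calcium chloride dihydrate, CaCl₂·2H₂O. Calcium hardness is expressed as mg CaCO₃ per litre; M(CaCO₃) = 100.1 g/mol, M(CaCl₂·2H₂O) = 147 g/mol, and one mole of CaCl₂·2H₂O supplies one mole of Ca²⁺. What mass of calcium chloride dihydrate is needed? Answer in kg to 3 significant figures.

(a) Rise: 31,900 g / 714,000 L × 1000 = 44.68 mg/L.

(b) Volume: 48,100 US gal × 3.785 L/gal = 182,058 L.
(b) Hardness to add: (209 − 116) = 93 mg/L as CaCO₃ × 182,058 L = 16,930 g as CaCO₃.
(b) Moles of Ca²⁺ (1 mol Ca²⁺ ≡ 1 mol CaCO₃): 16,930 / 100.1 g/mol = 169.1 mol.
(b) Mass of CaCl₂·2H₂O: 169.1 × 147 = 24,860 g.

(a) 44.7 ppm; (b) 24.9 kg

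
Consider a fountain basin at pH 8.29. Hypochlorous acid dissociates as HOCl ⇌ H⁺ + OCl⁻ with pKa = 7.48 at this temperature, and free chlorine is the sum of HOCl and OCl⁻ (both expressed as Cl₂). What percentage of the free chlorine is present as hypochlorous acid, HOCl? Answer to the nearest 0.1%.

[OCl⁻]/[HOCl] = 10^(pH − pKa) = 10^(8.29 − 7.48) = 10^0.81 = 6.457.
Fraction as HOCl = 1 / (1 + 6.457) = 0.1341.

13.4%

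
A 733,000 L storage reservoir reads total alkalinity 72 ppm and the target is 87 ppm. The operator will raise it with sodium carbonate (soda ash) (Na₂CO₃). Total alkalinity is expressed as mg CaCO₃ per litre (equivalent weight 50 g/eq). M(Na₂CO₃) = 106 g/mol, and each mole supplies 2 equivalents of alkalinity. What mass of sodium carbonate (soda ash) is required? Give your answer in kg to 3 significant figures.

Alkalinity to add: (87 − 72) = 15 mg/L as CaCO₃ × 733,000 L = 11,000 g as CaCO₃.
Equivalents: 11,000 g ÷ 50 g/eq = 219.9 eq.
Each mole of Na₂CO₃ supplies 2 eq, so 219.9 / 2 = 110 mol.
Mass: 110 mol × 106 g/mol = 11,650 g.

11.7 kg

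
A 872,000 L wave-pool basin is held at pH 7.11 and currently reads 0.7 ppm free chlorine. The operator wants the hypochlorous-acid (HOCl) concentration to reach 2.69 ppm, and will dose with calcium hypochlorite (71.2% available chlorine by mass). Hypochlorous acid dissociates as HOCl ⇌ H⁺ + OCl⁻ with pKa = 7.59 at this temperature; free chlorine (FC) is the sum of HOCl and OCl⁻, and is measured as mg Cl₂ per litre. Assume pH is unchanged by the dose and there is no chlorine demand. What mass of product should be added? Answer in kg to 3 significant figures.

3.53 kg

[OCl⁻]/[HOCl] = 10^(pH − pKa) = 10^(7.11 − 7.59) = 0.3311; fraction as HOCl = 1/(1 + 0.3311) = 0.7512.
Free chlorine required for 2.69 ppm HOCl: 2.69 / 0.7512 = 3.581 ppm.
FC to add: 3.581 − 0.7 = 2.881 mg/L as Cl₂.
Cl₂ equivalent: 2.881 mg/L × 872,000 L = 2512 g.
Product at 71.2% available Cl: 2512 / 0.712 = 3528 g.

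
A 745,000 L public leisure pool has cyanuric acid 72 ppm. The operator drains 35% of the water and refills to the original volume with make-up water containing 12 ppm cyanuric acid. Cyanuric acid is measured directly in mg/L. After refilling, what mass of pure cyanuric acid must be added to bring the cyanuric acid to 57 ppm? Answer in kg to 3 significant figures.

4.47 kg

After draining 35% and refilling: 72 × 0.65 + 12 × 0.35 = 51 ppm.
Deficit to target: 57 − 51 = 6 mg/L.
Mass: 6 mg/L × 745,000 L = 4470 g cyanuric acid.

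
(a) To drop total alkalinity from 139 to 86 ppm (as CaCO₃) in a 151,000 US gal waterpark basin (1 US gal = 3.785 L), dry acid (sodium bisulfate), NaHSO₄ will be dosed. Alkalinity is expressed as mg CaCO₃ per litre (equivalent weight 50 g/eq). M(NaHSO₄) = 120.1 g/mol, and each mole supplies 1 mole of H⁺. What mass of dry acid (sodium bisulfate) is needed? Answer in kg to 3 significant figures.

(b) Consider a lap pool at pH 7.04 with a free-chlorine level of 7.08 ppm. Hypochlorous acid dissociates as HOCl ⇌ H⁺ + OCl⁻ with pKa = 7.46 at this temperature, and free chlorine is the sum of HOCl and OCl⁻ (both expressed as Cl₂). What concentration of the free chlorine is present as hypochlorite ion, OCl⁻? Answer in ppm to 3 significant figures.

(a) 72.8 kg; (b) 1.95 ppm

(a) Volume: 151,000 US gal × 3.785 L/gal = 571,535 L.
(a) Alkalinity to neutralize: (139 − 86) = 53 mg/L as CaCO₃ × 571,535 L = 30,290 g as CaCO₃.
(a) Equivalents of H⁺ required: 30,290 ÷ 50 g/eq = 605.8 eq = 605.8 mol NaHSO₄.
(a) Mass of NaHSO₄: 605.8 × 120.1 = 72,760 g.

(b) [OCl⁻]/[HOCl] = 10^(pH − pKa) = 10^(7.04 − 7.46) = 10^-0.42 = 0.3802.
(b) Fraction as HOCl = 1 / (1 + 0.3802) = 0.7245.
(b) OCl⁻ = (1 − 0.7245) × 7.08 ppm = 1.95 ppm.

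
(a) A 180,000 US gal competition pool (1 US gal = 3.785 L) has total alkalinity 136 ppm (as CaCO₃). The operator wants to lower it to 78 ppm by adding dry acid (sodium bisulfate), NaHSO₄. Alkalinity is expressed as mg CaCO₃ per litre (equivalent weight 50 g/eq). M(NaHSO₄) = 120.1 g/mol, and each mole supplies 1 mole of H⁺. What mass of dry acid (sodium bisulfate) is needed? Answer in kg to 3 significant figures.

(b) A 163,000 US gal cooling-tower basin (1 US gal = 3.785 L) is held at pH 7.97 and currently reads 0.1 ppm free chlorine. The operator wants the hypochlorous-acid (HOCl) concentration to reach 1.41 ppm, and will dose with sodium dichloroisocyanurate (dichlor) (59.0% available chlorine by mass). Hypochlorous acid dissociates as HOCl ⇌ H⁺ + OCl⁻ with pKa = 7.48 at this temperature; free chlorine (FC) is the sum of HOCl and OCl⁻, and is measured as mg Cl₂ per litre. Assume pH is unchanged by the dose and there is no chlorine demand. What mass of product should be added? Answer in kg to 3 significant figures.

(a) Volume: 180,000 US gal × 3.785 L/gal = 681,300 L.
(a) Alkalinity to neutralize: (136 − 78) = 58 mg/L as CaCO₃ × 681,300 L = 39,520 g as CaCO₃.
(a) Equivalents of H⁺ required: 39,520 ÷ 50 g/eq = 790.3 eq = 790.3 mol NaHSO₄.
(a) Mass of NaHSO₄: 790.3 × 120.1 = 94,920 g.

(b) Volume: 163,000 US gal × 3.785 L/gal = 616,955 L.
(b) [OCl⁻]/[HOCl] = 10^(pH − pKa) = 10^(7.97 − 7.48) = 3.09; fraction as HOCl = 1/(1 + 3.09) = 0.2445.
(b) Free chlorine required for 1.41 ppm HOCl: 1.41 / 0.2445 = 5.767 ppm.
(b) FC to add: 5.767 − 0.1 = 5.667 mg/L as Cl₂.
(b) Cl₂ equivalent: 5.667 mg/L × 616,955 L = 3496 g.
(b) Product at 59.0% available Cl: 3496 / 0.59 = 5926 g.

(a) 94.9 kg; (b) 5.93 kg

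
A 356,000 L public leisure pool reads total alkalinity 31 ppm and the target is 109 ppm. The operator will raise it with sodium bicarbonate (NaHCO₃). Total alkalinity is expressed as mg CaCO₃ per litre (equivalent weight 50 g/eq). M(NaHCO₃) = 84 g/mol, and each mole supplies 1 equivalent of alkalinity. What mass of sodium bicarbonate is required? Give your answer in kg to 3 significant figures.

46.7 kg

Alkalinity to add: (109 − 31) = 78 mg/L as CaCO₃ × 356,000 L = 27,770 g as CaCO₃.
Equivalents: 27,770 g ÷ 50 g/eq = 555.4 eq.
NaHCO₃ supplies 1 eq per mole → 555.4 mol.
Mass: 555.4 mol × 84 g/mol = 46,650 g.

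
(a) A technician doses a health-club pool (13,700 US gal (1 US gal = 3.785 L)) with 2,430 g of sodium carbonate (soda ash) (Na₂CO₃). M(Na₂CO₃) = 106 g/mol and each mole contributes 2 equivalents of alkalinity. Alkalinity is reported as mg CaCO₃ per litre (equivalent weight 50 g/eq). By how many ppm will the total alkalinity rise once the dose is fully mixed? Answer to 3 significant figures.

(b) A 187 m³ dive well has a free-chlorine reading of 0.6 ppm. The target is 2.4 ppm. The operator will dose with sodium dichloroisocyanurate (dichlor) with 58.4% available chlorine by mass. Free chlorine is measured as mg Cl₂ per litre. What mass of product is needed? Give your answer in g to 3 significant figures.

(a) 44.2 ppm; (b) 576 g

(a) Volume: 13,700 US gal × 3.785 L/gal = 51,854 L.
(a) Moles of Na₂CO₃: 2,430 g ÷ 106 g/mol = 22.92 mol → 45.85 eq of alkalinity.
(a) As CaCO₃: 45.85 eq × 50 g/eq = 2292 g.
(a) Rise: 2292 g / 51,854 L × 1000 = 44.21 mg/L.

(b) Volume: 187 m³ = 187,000 L.
(b) Chlorine deficit: 2.4 − 0.6 = 1.8 ppm = 1.8 mg/L as Cl₂.
(b) Cl₂ equivalent needed: 1.8 mg/L × 187,000 L = 336,600 mg = 336.6 g.
(b) Product at 58.4% available chlorine: 336.6 / 0.584 = 576.4 g.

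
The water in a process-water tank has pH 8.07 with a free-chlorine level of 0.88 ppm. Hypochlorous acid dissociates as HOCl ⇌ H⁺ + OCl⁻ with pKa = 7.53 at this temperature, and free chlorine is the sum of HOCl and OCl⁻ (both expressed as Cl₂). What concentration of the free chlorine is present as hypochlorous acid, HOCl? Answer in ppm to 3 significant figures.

0.197 ppm

[OCl⁻]/[HOCl] = 10^(pH − pKa) = 10^(8.07 − 7.53) = 10^0.54 = 3.467.
Fraction as HOCl = 1 / (1 + 3.467) = 0.2238.
HOCl = 0.2238 × 0.88 ppm = 0.197 ppm.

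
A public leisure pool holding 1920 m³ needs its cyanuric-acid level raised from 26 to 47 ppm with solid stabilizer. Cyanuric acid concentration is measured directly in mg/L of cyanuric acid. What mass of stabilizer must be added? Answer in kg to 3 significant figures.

40.3 kg

Volume: 1920 m³ = 1,920,000 L.
CYA to add: (47 − 26) = 21 mg/L × 1,920,000 L = 40,320 g cyanuric acid.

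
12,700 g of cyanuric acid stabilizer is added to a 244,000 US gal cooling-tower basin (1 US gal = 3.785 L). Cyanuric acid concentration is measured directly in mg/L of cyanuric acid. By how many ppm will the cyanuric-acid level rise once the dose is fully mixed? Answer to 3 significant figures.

13.8 ppm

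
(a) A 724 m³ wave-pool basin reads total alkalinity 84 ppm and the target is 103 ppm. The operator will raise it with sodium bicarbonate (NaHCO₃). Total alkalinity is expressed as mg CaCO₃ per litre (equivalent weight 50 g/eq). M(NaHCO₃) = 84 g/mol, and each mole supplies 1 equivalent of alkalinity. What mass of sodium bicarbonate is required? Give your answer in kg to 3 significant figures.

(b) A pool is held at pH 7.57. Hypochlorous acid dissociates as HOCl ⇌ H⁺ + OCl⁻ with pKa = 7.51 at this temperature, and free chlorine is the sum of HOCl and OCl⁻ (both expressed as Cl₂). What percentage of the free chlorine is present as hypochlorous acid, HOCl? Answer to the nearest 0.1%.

(a) 23.1 kg; (b) 46.6%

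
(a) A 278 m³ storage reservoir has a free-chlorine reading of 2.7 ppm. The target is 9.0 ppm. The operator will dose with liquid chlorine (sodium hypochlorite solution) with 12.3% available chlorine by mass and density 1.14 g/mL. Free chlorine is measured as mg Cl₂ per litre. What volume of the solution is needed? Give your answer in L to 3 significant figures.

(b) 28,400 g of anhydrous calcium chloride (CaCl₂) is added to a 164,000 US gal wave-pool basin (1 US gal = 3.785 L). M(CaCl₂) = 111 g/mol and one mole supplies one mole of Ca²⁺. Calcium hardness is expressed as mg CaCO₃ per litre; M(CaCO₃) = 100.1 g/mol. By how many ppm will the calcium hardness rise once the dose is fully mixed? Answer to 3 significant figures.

(a) 12.5 L; (b) 41.3 ppm

(a) Volume: 278 m³ = 278,000 L.
(a) Chlorine deficit: 9.0 − 2.7 = 6.3 ppm = 6.3 mg/L as Cl₂.
(a) Cl₂ equivalent needed: 6.3 mg/L × 278,000 L = 1,751,000 mg = 1751 g.
(a) Product at 12.3% available chlorine: 1751 / 0.123 = 14,240 g.
(a) Volume at density 1.14 g/mL: 14,240 g ÷ 1.14 g/mL = 12,490 mL.

(b) Volume: 164,000 US gal × 3.785 L/gal = 620,740 L.
(b) Moles of Ca²⁺: 28,400 g ÷ 111 g/mol = 255.9 mol.
(b) As CaCO₃: 255.9 mol × 100.1 g/mol = 25,610 g.
(b) Rise: 25,610 g / 620,740 L × 1000 = 41.26 mg/L.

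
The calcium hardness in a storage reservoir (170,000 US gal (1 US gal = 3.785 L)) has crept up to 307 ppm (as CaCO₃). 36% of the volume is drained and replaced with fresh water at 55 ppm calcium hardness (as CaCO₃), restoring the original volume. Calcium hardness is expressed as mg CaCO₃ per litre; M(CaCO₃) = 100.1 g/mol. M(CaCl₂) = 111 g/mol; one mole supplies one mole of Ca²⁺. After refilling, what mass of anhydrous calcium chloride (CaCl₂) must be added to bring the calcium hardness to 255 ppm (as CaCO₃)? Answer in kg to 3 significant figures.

Volume: 170,000 US gal × 3.785 L/gal = 643,450 L.
After draining 36% and refilling: 307 × 0.64 + 55 × 0.36 = 216.28 ppm.
Deficit to target: 255 − 216.28 = 38.72 mg/L.
As CaCO₃: 38.72 mg/L × 643,450 L = 24,910 g; ÷ 100.1 = 248.9 mol Ca²⁺.
Mass: 248.9 × 111 = 27,630 g.

27.6 kg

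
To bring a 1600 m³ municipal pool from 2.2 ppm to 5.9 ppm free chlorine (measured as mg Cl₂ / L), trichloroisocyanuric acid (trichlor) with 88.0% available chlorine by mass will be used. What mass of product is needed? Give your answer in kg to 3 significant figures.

Volume: 1600 m³ = 1,600,000 L.
Chlorine deficit: 5.9 − 2.2 = 3.7 ppm = 3.7 mg/L as Cl₂.
Cl₂ equivalent needed: 3.7 mg/L × 1,600,000 L = 5,920,000 mg = 5920 g.
Product at 88.0% available chlorine: 5920 / 0.88 = 6727 g.

6.73 kg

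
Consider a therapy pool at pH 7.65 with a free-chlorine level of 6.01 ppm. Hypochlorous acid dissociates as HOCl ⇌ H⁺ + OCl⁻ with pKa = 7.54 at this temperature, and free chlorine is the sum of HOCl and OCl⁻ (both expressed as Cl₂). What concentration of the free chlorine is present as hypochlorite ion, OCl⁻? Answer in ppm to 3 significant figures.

3.38 ppm

[OCl⁻]/[HOCl] = 10^(pH − pKa) = 10^(7.65 − 7.54) = 10^0.11 = 1.288.
Fraction as HOCl = 1 / (1 + 1.288) = 0.437.
OCl⁻ = (1 − 0.437) × 6.01 ppm = 3.384 ppm.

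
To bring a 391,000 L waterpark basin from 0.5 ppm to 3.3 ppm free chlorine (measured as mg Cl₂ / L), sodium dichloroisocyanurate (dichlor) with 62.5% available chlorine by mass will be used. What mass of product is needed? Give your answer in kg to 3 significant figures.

Chlorine deficit: 3.3 − 0.5 = 2.8 ppm = 2.8 mg/L as Cl₂.
Cl₂ equivalent needed: 2.8 mg/L × 391,000 L = 1,095,000 mg = 1095 g.
Product at 62.5% available chlorine: 1095 / 0.625 = 1752 g.

1.75 kg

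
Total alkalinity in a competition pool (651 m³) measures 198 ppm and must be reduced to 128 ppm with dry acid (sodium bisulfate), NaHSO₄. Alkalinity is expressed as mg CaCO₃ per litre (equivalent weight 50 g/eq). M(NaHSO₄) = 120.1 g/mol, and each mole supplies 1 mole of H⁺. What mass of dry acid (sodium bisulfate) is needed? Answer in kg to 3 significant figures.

109 kg

Volume: 651 m³ = 651,000 L.
Alkalinity to neutralize: (198 − 128) = 70 mg/L as CaCO₃ × 651,000 L = 45,570 g as CaCO₃.
Equivalents of H⁺ required: 45,570 ÷ 50 g/eq = 911.4 eq = 911.4 mol NaHSO₄.
Mass of NaHSO₄: 911.4 × 120.1 = 109,500 g.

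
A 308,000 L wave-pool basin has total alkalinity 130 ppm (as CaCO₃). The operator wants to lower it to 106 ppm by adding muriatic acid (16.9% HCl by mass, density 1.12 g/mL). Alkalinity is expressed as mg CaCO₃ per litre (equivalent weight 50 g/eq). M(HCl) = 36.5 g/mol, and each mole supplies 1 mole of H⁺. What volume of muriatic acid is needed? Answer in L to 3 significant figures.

28.5 L

Alkalinity to neutralize: (130 − 106) = 24 mg/L as CaCO₃ × 308,000 L = 7392 g as CaCO₃.
Equivalents of H⁺ required: 7392 ÷ 50 g/eq = 147.8 eq = 147.8 mol HCl.
Mass of HCl: 147.8 × 36.5 = 5396 g.
Mass of 16.9% solution: 5396 / 0.169 = 31,930 g.
Volume: 31,930 g ÷ 1.12 g/mL = 28,510 mL.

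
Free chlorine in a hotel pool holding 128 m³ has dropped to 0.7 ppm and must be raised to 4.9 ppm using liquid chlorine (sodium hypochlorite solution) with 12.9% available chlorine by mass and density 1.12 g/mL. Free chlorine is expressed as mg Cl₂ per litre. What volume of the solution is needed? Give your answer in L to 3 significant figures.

Volume: 128 m³ = 128,000 L.
Chlorine deficit: 4.9 − 0.7 = 4.2 ppm = 4.2 mg/L as Cl₂.
Cl₂ equivalent needed: 4.2 mg/L × 128,000 L = 537,600 mg = 537.6 g.
Product at 12.9% available chlorine: 537.6 / 0.129 = 4167 g.
Volume at density 1.12 g/mL: 4167 g ÷ 1.12 g/mL = 3721 mL.

3.72 L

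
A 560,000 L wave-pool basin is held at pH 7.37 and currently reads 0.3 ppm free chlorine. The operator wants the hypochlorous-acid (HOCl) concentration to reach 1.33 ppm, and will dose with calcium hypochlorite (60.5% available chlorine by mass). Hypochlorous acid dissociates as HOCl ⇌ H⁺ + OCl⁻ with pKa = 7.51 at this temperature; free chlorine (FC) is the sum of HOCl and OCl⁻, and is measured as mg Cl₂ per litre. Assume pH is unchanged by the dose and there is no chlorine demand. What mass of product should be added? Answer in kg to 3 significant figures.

[OCl⁻]/[HOCl] = 10^(pH − pKa) = 10^(7.37 − 7.51) = 0.7244; fraction as HOCl = 1/(1 + 0.7244) = 0.5799.
Free chlorine required for 1.33 ppm HOCl: 1.33 / 0.5799 = 2.293 ppm.
FC to add: 2.293 − 0.3 = 1.993 mg/L as Cl₂.
Cl₂ equivalent: 1.993 mg/L × 560,000 L = 1116 g.
Product at 60.5% available Cl: 1116 / 0.605 = 1845 g.

1.85 kg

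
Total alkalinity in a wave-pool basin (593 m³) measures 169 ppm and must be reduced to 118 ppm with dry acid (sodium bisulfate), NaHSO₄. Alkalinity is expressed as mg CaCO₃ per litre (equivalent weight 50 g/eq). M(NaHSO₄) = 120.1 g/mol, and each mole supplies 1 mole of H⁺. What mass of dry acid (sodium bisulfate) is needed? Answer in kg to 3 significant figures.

72.6 kg

Volume: 593 m³ = 593,000 L.
Alkalinity to neutralize: (169 − 118) = 51 mg/L as CaCO₃ × 593,000 L = 30,240 g as CaCO₃.
Equivalents of H⁺ required: 30,240 ÷ 50 g/eq = 604.9 eq = 604.9 mol NaHSO₄.
Mass of NaHSO₄: 604.9 × 120.1 = 72,640 g.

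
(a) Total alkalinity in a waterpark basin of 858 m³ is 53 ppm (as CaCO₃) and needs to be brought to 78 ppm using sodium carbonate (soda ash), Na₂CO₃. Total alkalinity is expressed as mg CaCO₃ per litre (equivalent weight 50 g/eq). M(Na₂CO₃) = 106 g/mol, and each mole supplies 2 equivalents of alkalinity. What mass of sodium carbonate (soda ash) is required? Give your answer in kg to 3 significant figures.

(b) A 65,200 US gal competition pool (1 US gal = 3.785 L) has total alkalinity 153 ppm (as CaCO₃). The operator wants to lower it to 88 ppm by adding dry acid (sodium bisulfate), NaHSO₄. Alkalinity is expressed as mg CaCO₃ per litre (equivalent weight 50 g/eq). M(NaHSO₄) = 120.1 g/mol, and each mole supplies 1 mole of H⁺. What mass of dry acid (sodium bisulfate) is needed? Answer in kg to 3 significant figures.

(a) 22.7 kg; (b) 38.5 kg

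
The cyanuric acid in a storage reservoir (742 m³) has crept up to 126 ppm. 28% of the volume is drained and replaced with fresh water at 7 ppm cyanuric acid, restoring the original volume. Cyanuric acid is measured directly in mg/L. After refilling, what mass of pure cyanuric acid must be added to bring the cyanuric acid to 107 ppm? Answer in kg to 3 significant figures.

Volume: 742 m³ = 742,000 L.
After draining 28% and refilling: 126 × 0.72 + 7 × 0.28 = 92.68 ppm.
Deficit to target: 107 − 92.68 = 14.32 mg/L.
Mass: 14.32 mg/L × 742,000 L = 10,630 g cyanuric acid.

10.6 kg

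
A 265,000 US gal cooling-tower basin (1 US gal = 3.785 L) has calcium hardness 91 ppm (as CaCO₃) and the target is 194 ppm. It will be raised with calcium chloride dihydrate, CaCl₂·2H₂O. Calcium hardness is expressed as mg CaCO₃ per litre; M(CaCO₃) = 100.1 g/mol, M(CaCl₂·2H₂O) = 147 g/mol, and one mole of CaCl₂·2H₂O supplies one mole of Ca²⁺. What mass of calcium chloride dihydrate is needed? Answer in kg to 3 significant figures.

152 kg

Volume: 265,000 US gal × 3.785 L/gal = 1,003,025 L.
Hardness to add: (194 − 91) = 103 mg/L as CaCO₃ × 1,003,025 L = 103,300 g as CaCO₃.
Moles of Ca²⁺ (1 mol Ca²⁺ ≡ 1 mol CaCO₃): 103,300 / 100.1 g/mol = 1032 mol.
Mass of CaCl₂·2H₂O: 1032 × 147 = 151,700 g.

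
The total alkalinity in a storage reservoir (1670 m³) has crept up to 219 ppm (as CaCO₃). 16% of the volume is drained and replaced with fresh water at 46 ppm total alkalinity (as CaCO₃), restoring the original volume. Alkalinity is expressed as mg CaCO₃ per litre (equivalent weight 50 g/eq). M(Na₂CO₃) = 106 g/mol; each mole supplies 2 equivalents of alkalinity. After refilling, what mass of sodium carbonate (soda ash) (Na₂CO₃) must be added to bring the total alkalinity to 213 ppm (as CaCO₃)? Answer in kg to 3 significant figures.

Volume: 1670 m³ = 1,670,000 L.
After draining 16% and refilling: 219 × 0.84 + 46 × 0.16 = 191.32 ppm.
Deficit to target: 213 − 191.32 = 21.68 mg/L.
As CaCO₃: 21.68 mg/L × 1,670,000 L = 36,210 g; ÷ 50 g/eq ÷ 2 = 362.1 mol Na₂CO₃.
Mass: 362.1 × 106 = 38,380 g.

38.4 kg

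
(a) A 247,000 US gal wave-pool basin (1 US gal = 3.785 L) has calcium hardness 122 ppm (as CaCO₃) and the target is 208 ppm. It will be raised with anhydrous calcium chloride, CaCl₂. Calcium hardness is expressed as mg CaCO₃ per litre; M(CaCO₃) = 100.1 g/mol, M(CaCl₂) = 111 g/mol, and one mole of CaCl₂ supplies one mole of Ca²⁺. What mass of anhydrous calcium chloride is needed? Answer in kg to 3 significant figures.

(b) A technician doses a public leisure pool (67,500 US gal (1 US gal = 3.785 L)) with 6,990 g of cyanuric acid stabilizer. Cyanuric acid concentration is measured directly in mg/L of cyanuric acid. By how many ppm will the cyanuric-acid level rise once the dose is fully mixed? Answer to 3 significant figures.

(a) Volume: 247,000 US gal × 3.785 L/gal = 934,895 L.
(a) Hardness to add: (208 − 122) = 86 mg/L as CaCO₃ × 934,895 L = 80,400 g as CaCO₃.
(a) Moles of Ca²⁺ (1 mol Ca²⁺ ≡ 1 mol CaCO₃): 80,400 / 100.1 g/mol = 803.2 mol.
(a) Mass of CaCl₂: 803.2 × 111 = 89,160 g.

(b) Volume: 67,500 US gal × 3.785 L/gal = 255,488 L.
(b) Rise: 6,990 g / 255,488 L × 1000 = 27.36 mg/L.

(a) 89.2 kg; (b) 27.4 ppm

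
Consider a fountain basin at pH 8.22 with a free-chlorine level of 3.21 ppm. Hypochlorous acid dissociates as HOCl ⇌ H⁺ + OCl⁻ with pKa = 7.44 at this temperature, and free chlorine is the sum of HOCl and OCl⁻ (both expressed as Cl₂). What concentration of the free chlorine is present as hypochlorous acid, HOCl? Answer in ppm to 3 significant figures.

0.457 ppm

[OCl⁻]/[HOCl] = 10^(pH − pKa) = 10^(8.22 − 7.44) = 10^0.78 = 6.026.
Fraction as HOCl = 1 / (1 + 6.026) = 0.1423.
HOCl = 0.1423 × 3.21 ppm = 0.4569 ppm.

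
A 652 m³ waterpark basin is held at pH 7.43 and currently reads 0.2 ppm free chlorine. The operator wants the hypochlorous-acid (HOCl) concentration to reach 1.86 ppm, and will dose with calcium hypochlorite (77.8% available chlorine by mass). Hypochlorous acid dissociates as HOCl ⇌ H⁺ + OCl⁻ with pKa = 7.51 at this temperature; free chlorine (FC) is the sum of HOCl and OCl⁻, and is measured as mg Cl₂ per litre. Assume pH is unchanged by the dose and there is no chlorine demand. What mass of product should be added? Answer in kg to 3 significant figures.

2.69 kg

Volume: 652 m³ = 652,000 L.
[OCl⁻]/[HOCl] = 10^(pH − pKa) = 10^(7.43 − 7.51) = 0.8318; fraction as HOCl = 1/(1 + 0.8318) = 0.5459.
Free chlorine required for 1.86 ppm HOCl: 1.86 / 0.5459 = 3.407 ppm.
FC to add: 3.407 − 0.2 = 3.207 mg/L as Cl₂.
Cl₂ equivalent: 3.207 mg/L × 652,000 L = 2091 g.
Product at 77.8% available Cl: 2091 / 0.778 = 2688 g.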